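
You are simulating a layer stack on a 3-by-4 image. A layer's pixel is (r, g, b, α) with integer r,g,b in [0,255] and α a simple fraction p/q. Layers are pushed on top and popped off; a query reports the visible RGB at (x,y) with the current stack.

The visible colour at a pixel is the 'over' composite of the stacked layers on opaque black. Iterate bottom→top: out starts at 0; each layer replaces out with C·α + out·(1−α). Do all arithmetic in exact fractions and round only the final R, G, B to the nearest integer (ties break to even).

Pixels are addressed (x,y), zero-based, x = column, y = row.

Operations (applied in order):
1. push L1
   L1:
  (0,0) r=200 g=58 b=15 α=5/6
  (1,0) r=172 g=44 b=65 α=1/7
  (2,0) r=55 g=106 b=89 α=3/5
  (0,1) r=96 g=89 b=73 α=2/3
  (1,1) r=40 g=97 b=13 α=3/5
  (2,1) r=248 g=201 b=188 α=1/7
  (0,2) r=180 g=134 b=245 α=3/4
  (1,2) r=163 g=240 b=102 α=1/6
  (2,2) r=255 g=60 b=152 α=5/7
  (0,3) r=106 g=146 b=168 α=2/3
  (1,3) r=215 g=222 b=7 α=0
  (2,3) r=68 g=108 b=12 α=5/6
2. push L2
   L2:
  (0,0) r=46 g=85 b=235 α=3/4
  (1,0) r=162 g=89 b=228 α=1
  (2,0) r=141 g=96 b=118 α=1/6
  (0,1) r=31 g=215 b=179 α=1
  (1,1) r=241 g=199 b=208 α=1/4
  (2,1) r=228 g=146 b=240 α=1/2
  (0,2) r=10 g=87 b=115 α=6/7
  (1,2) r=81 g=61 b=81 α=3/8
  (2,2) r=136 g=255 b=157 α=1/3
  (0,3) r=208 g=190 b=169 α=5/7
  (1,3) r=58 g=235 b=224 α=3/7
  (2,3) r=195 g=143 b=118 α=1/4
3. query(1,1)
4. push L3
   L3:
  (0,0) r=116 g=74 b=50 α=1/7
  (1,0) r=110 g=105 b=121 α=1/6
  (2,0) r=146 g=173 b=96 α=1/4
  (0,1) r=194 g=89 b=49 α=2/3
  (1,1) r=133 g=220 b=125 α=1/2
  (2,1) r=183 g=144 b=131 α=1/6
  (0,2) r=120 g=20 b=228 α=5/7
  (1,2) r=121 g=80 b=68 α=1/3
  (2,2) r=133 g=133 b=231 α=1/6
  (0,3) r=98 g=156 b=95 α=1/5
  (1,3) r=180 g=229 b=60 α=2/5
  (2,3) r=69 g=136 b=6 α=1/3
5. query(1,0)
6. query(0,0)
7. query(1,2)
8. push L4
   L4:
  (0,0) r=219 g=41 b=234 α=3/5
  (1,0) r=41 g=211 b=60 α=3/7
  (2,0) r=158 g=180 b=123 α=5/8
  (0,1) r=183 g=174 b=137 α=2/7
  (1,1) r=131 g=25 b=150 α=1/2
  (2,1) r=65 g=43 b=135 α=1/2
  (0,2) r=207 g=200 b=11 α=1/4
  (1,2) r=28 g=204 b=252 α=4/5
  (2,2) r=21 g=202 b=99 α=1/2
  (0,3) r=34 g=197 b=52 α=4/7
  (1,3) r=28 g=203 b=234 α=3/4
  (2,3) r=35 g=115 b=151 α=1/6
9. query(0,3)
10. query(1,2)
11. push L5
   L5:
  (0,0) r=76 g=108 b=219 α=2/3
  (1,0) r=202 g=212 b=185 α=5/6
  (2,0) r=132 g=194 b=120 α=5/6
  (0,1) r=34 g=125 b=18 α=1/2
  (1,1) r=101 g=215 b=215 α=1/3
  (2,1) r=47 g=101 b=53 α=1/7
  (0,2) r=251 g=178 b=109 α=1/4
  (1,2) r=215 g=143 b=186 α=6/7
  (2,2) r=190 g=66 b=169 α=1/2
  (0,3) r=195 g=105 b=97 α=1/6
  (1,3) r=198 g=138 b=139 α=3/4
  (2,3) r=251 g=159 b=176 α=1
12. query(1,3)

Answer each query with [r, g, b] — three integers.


(1,1) stack=L1,L2; from [0,0,0]:
L1 α=3/5: [24, 291/5, 39/5]
L2 α=1/4: [313/4, 467/5, 1157/20]
rounded: [78, 93, 58]

at x=1,y=0 over L1,L2,L3:
+L1 (α=1/7) → [172/7, 44/7, 65/7]
+L2 (α=1) → [162, 89, 228]
+L3 (α=1/6) → [460/3, 275/3, 1261/6]
→ [153, 92, 210]

query (0,0) [L1,L2,L3] — begin 0,0,0
+L1 (α=5/6) → [500/3, 145/3, 25/2]
+L2 (α=3/4) → [457/6, 455/6, 1435/8]
+L3 (α=1/7) → [573/7, 529/7, 4505/28]
→ [82, 76, 161]

at x=1,y=2 over L1,L2,L3:
L1 α=1/6: [163/6, 40, 17]
L2 α=3/8: [2273/48, 383/8, 41]
L3 α=1/3: [5177/72, 703/12, 50]
rounded: [72, 59, 50]

query (0,3) [L1,L2,L3,L4] — begin 0,0,0
L1 α=2/3: [212/3, 292/3, 112]
L2 α=5/7: [3544/21, 3434/21, 1069/7]
L3 α=1/5: [16234/105, 17012/105, 4941/35]
L4 α=4/7: [20994/245, 44592/245, 22103/245]
rounded: [86, 182, 90]

(1,2) stack=L1,L2,L3,L4; from [0,0,0]:
L1 α=1/6: [163/6, 40, 17]
L2 α=3/8: [2273/48, 383/8, 41]
L3 α=1/3: [5177/72, 703/12, 50]
L4 α=4/5: [13241/360, 2099/12, 1058/5]
→ [37, 175, 212]

at x=1,y=3 over L1,L2,L3,L4,L5:
+L1 (α=0) → [0, 0, 0]
+L2 (α=3/7) → [174/7, 705/7, 96]
+L3 (α=2/5) → [3042/35, 5321/35, 408/5]
+L4 (α=3/4) → [2991/70, 6659/35, 1959/10]
+L5 (α=3/4) → [44571/280, 21149/140, 6129/40]
= [159, 151, 153]


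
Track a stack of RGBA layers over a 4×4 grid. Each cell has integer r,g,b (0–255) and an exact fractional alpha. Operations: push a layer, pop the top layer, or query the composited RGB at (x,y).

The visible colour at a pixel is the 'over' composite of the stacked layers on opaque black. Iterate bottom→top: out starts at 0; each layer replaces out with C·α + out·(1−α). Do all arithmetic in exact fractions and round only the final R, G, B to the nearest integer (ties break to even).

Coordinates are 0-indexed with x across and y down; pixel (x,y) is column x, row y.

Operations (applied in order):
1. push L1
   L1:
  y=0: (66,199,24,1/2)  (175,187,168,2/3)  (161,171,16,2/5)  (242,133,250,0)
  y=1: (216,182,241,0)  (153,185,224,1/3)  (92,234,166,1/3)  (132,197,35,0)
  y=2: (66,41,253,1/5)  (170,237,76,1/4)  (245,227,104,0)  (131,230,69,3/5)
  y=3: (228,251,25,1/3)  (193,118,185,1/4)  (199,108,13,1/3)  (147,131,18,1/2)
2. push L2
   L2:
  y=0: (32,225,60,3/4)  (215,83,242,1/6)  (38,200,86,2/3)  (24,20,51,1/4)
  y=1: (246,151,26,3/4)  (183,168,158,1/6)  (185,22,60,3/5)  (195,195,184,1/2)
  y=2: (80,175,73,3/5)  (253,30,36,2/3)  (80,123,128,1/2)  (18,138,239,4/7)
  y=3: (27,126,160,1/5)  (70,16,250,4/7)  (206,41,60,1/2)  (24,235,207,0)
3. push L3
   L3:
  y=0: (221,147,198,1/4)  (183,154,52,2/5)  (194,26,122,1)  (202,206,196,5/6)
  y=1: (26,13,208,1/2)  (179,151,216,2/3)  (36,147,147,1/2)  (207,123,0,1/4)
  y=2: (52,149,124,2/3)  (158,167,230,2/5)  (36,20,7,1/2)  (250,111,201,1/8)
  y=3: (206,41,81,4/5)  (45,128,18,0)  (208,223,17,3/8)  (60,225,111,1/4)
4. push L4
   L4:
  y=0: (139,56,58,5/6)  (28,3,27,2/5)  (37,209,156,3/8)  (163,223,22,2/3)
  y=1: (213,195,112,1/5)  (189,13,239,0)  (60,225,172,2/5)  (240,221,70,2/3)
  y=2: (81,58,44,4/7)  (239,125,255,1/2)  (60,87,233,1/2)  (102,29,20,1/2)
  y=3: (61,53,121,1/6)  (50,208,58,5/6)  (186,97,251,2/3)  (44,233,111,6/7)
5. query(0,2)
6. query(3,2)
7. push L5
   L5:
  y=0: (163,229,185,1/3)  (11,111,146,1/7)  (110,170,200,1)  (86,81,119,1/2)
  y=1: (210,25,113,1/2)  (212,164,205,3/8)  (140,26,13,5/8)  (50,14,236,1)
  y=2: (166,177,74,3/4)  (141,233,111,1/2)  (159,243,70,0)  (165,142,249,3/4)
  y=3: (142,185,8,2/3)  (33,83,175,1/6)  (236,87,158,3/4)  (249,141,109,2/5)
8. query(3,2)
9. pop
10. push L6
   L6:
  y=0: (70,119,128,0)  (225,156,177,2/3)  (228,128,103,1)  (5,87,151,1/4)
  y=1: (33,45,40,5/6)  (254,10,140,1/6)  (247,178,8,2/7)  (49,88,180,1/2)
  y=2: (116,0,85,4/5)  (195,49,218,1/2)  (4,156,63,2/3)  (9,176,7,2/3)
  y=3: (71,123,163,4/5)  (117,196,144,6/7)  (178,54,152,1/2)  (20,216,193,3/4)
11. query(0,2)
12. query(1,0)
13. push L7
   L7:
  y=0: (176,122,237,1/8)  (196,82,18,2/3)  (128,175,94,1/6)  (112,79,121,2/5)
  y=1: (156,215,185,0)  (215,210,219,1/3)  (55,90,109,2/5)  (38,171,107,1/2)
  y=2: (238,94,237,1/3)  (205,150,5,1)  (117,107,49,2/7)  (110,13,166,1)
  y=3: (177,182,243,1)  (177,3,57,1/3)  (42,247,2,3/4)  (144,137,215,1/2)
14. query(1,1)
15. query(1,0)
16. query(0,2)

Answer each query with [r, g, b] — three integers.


at x=0,y=2 over L1,L2,L3,L4:
after L1 α=1/5: [66/5, 41/5, 253/5]
after L2 α=3/5: [1332/25, 2707/25, 1601/25]
after L3 α=2/3: [3932/75, 10157/75, 7801/75]
after L4 α=4/7: [12032/175, 15957/175, 1743/25]
→ [69, 91, 70]

(3,2) stack=L1,L2,L3,L4; from [0,0,0]:
+L1 (α=3/5) → [393/5, 138, 207/5]
+L2 (α=4/7) → [1539/35, 138, 5401/35]
+L3 (α=1/8) → [2789/40, 1077/8, 3203/20]
+L4 (α=1/2) → [6869/80, 1309/16, 3603/40]
rounded: [86, 82, 90]

(3,2) stack=L1,L2,L3,L4,L5; from [0,0,0]:
after L1 α=3/5: [393/5, 138, 207/5]
after L2 α=4/7: [1539/35, 138, 5401/35]
after L3 α=1/8: [2789/40, 1077/8, 3203/20]
after L4 α=1/2: [6869/80, 1309/16, 3603/40]
after L5 α=3/4: [46469/320, 8125/64, 33483/160]
rounded: [145, 127, 209]

query (0,2) [L1,L2,L3,L4,L6] — begin 0,0,0
after L1 α=1/5: [66/5, 41/5, 253/5]
after L2 α=3/5: [1332/25, 2707/25, 1601/25]
after L3 α=2/3: [3932/75, 10157/75, 7801/75]
after L4 α=4/7: [12032/175, 15957/175, 1743/25]
after L6 α=4/5: [93232/875, 15957/875, 10243/125]
→ [107, 18, 82]

query (1,0) [L1,L2,L3,L4,L6] — begin 0,0,0
after L1 α=2/3: [350/3, 374/3, 112]
after L2 α=1/6: [2395/18, 2119/18, 401/3]
after L3 α=2/5: [4591/30, 3967/30, 101]
after L4 α=2/5: [5151/50, 4027/50, 357/5]
after L6 α=2/3: [9217/50, 19627/150, 709/5]
= [184, 131, 142]

at x=1,y=1 over L1,L2,L3,L4,L6,L7:
after L1 α=1/3: [51, 185/3, 224/3]
after L2 α=1/6: [73, 1429/18, 797/9]
after L3 α=2/3: [431/3, 6865/54, 4685/27]
after L4 α=0: [431/3, 6865/54, 4685/27]
after L6 α=1/6: [2917/18, 34865/324, 27205/162]
after L7 α=1/3: [4852/27, 68885/486, 44944/243]
→ [180, 142, 185]

at x=1,y=0 over L1,L2,L3,L4,L6,L7:
after L1 α=2/3: [350/3, 374/3, 112]
after L2 α=1/6: [2395/18, 2119/18, 401/3]
after L3 α=2/5: [4591/30, 3967/30, 101]
after L4 α=2/5: [5151/50, 4027/50, 357/5]
after L6 α=2/3: [9217/50, 19627/150, 709/5]
after L7 α=2/3: [28817/150, 44227/450, 889/15]
rounded: [192, 98, 59]

(0,2) stack=L1,L2,L3,L4,L6,L7; from [0,0,0]:
L1 α=1/5: [66/5, 41/5, 253/5]
L2 α=3/5: [1332/25, 2707/25, 1601/25]
L3 α=2/3: [3932/75, 10157/75, 7801/75]
L4 α=4/7: [12032/175, 15957/175, 1743/25]
L6 α=4/5: [93232/875, 15957/875, 10243/125]
L7 α=1/3: [394714/2625, 114164/2625, 50111/375]
→ [150, 43, 134]


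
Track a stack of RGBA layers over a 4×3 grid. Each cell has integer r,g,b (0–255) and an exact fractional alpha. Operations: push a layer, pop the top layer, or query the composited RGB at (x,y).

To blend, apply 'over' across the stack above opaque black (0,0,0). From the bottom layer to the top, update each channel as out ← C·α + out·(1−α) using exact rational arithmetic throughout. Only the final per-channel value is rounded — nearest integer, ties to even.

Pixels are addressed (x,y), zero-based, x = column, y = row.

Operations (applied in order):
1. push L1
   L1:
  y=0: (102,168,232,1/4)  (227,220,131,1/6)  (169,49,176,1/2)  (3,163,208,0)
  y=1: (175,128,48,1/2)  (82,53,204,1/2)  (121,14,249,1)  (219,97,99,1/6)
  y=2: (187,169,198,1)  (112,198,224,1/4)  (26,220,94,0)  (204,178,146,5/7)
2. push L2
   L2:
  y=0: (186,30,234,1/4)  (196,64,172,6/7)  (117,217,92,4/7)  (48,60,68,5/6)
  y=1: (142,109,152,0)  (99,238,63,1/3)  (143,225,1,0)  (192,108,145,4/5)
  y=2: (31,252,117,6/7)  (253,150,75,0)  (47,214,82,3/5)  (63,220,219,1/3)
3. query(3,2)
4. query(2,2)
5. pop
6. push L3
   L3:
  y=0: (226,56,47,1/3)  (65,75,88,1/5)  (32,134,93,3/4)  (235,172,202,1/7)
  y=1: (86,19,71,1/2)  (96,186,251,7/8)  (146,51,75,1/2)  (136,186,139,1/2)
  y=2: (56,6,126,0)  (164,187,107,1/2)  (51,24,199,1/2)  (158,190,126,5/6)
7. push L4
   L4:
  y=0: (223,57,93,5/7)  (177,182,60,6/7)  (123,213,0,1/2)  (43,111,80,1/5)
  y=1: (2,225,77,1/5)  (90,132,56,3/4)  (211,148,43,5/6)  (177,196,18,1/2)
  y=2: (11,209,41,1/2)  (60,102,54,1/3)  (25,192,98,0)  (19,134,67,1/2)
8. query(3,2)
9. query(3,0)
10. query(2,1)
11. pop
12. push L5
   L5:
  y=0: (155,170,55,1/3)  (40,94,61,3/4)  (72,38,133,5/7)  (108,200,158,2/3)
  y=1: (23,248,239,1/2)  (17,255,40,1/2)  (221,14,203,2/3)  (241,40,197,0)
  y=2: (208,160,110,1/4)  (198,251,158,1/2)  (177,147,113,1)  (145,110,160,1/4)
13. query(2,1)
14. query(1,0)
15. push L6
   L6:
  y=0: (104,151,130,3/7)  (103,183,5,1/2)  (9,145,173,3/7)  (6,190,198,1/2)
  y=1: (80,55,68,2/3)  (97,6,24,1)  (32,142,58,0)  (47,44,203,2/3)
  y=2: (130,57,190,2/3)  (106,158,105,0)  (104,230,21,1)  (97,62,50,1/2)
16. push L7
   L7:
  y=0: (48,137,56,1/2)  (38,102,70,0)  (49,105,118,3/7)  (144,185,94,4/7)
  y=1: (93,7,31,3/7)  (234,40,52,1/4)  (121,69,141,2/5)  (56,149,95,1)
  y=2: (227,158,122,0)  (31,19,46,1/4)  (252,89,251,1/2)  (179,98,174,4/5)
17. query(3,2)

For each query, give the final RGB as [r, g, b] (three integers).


query (3,2) [L1,L2] — begin 0,0,0
after L1 α=5/7: [1020/7, 890/7, 730/7]
after L2 α=1/3: [827/7, 3320/21, 2993/21]
→ [118, 158, 143]

query (2,2) [L1,L2] — begin 0,0,0
after L1 α=0: [0, 0, 0]
after L2 α=3/5: [141/5, 642/5, 246/5]
→ [28, 128, 49]

query (3,2) [L1,L3,L4] — begin 0,0,0
after L1 α=5/7: [1020/7, 890/7, 730/7]
after L3 α=5/6: [3275/21, 3770/21, 2570/21]
after L4 α=1/2: [1837/21, 3292/21, 3977/42]
= [87, 157, 95]

at x=3,y=0 over L1,L3,L4:
after L1 α=0: [0, 0, 0]
after L3 α=1/7: [235/7, 172/7, 202/7]
after L4 α=1/5: [1241/35, 293/7, 1368/35]
→ [35, 42, 39]

(2,1) stack=L1,L3,L4; from [0,0,0]:
+L1 (α=1) → [121, 14, 249]
+L3 (α=1/2) → [267/2, 65/2, 162]
+L4 (α=5/6) → [2377/12, 515/4, 377/6]
→ [198, 129, 63]

at x=2,y=1 over L1,L3,L5:
L1 α=1: [121, 14, 249]
L3 α=1/2: [267/2, 65/2, 162]
L5 α=2/3: [1151/6, 121/6, 568/3]
= [192, 20, 189]

at x=1,y=0 over L1,L3,L5:
after L1 α=1/6: [227/6, 110/3, 131/6]
after L3 α=1/5: [649/15, 133/3, 526/15]
after L5 α=3/4: [2449/60, 979/12, 3271/60]
= [41, 82, 55]

(3,2) stack=L1,L3,L5,L6,L7; from [0,0,0]:
after L1 α=5/7: [1020/7, 890/7, 730/7]
after L3 α=5/6: [3275/21, 3770/21, 2570/21]
after L5 α=1/4: [2145/14, 1135/7, 1845/14]
after L6 α=1/2: [3503/28, 1569/14, 2545/28]
after L7 α=4/5: [23551/140, 7057/70, 22033/140]
→ [168, 101, 157]


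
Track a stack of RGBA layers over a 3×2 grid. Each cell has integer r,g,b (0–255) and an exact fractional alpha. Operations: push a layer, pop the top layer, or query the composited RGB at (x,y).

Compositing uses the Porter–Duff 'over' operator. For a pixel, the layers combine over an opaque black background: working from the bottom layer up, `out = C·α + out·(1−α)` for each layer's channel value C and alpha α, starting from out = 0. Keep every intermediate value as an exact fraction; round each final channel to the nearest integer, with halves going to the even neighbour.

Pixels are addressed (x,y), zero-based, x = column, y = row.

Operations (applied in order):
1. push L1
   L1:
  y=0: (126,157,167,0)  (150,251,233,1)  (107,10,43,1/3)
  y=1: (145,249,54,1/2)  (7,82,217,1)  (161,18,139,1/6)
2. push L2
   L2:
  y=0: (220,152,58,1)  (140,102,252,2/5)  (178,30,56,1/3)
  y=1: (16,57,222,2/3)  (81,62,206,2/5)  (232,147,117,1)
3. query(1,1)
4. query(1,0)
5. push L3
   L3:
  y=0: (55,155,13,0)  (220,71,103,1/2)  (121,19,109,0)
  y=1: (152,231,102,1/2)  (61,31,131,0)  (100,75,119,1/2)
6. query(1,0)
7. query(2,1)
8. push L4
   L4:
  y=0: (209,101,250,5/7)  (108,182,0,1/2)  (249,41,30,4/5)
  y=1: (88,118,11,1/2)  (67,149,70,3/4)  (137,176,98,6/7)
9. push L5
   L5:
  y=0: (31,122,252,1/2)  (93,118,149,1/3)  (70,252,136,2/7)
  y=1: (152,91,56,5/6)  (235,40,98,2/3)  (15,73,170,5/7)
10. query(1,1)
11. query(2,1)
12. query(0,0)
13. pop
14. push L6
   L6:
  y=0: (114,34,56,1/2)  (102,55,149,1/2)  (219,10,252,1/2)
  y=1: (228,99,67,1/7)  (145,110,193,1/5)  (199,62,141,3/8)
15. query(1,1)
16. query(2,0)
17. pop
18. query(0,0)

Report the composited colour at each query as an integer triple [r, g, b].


at x=1,y=1 over L1,L2:
L1 α=1: [7, 82, 217]
L2 α=2/5: [183/5, 74, 1063/5]
→ [37, 74, 213]

query (1,0) [L1,L2] — begin 0,0,0
after L1 α=1: [150, 251, 233]
after L2 α=2/5: [146, 957/5, 1203/5]
rounded: [146, 191, 241]

query (1,0) [L1,L2,L3] — begin 0,0,0
after L1 α=1: [150, 251, 233]
after L2 α=2/5: [146, 957/5, 1203/5]
after L3 α=1/2: [183, 656/5, 859/5]
= [183, 131, 172]

query (2,1) [L1,L2,L3] — begin 0,0,0
+L1 (α=1/6) → [161/6, 3, 139/6]
+L2 (α=1) → [232, 147, 117]
+L3 (α=1/2) → [166, 111, 118]
= [166, 111, 118]

at x=1,y=1 over L1,L2,L3,L4,L5:
+L1 (α=1) → [7, 82, 217]
+L2 (α=2/5) → [183/5, 74, 1063/5]
+L3 (α=0) → [183/5, 74, 1063/5]
+L4 (α=3/4) → [297/5, 521/4, 2113/20]
+L5 (α=2/3) → [2647/15, 841/12, 2011/20]
→ [176, 70, 101]

(2,1) stack=L1,L2,L3,L4,L5; from [0,0,0]:
+L1 (α=1/6) → [161/6, 3, 139/6]
+L2 (α=1) → [232, 147, 117]
+L3 (α=1/2) → [166, 111, 118]
+L4 (α=6/7) → [988/7, 1167/7, 706/7]
+L5 (α=5/7) → [2501/49, 4889/49, 7362/49]
rounded: [51, 100, 150]

query (0,0) [L1,L2,L3,L4,L5] — begin 0,0,0
+L1 (α=0) → [0, 0, 0]
+L2 (α=1) → [220, 152, 58]
+L3 (α=0) → [220, 152, 58]
+L4 (α=5/7) → [1485/7, 809/7, 1366/7]
+L5 (α=1/2) → [851/7, 1663/14, 1565/7]
= [122, 119, 224]

(1,1) stack=L1,L2,L3,L4,L6; from [0,0,0]:
+L1 (α=1) → [7, 82, 217]
+L2 (α=2/5) → [183/5, 74, 1063/5]
+L3 (α=0) → [183/5, 74, 1063/5]
+L4 (α=3/4) → [297/5, 521/4, 2113/20]
+L6 (α=1/5) → [1913/25, 631/5, 3078/25]
rounded: [77, 126, 123]

(2,0) stack=L1,L2,L3,L4,L6; from [0,0,0]:
after L1 α=1/3: [107/3, 10/3, 43/3]
after L2 α=1/3: [748/9, 110/9, 254/9]
after L3 α=0: [748/9, 110/9, 254/9]
after L4 α=4/5: [9712/45, 1586/45, 1334/45]
after L6 α=1/2: [19567/90, 1018/45, 6337/45]
rounded: [217, 23, 141]

query (0,0) [L1,L2,L3,L4] — begin 0,0,0
after L1 α=0: [0, 0, 0]
after L2 α=1: [220, 152, 58]
after L3 α=0: [220, 152, 58]
after L4 α=5/7: [1485/7, 809/7, 1366/7]
= [212, 116, 195]


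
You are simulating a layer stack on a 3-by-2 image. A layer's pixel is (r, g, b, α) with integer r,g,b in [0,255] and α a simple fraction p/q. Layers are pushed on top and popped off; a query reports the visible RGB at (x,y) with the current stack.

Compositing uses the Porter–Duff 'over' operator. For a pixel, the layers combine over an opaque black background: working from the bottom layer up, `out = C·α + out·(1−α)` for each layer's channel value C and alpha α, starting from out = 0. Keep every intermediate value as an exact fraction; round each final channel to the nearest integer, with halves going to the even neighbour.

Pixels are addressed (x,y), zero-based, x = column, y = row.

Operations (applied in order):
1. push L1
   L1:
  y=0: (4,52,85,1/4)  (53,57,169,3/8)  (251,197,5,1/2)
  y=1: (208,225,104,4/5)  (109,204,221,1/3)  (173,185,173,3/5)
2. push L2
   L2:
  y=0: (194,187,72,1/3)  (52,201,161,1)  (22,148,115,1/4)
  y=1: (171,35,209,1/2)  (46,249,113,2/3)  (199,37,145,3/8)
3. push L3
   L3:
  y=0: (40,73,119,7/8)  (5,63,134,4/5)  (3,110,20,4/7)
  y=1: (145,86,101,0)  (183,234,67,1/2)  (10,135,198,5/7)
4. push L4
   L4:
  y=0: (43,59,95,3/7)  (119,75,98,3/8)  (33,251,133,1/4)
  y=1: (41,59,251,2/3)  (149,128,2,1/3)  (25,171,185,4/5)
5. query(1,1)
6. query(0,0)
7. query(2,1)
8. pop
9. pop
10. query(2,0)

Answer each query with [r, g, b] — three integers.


query (1,1) [L1,L2,L3,L4] — begin 0,0,0
L1 α=1/3: [109/3, 68, 221/3]
L2 α=2/3: [385/9, 566/3, 899/9]
L3 α=1/2: [1016/9, 634/3, 751/9]
L4 α=1/3: [3373/27, 1652/9, 1520/27]
rounded: [125, 184, 56]

at x=0,y=0 over L1,L2,L3,L4:
after L1 α=1/4: [1, 13, 85/4]
after L2 α=1/3: [196/3, 71, 229/6]
after L3 α=7/8: [259/6, 291/4, 5227/48]
after L4 α=3/7: [905/21, 468/7, 8647/84]
rounded: [43, 67, 103]

(2,1) stack=L1,L2,L3,L4; from [0,0,0]:
+L1 (α=3/5) → [519/5, 111, 519/5]
+L2 (α=3/8) → [279/2, 333/4, 477/4]
+L3 (α=5/7) → [47, 1683/14, 351/2]
+L4 (α=4/5) → [147/5, 11259/70, 1831/10]
rounded: [29, 161, 183]

query (2,0) [L1,L2] — begin 0,0,0
L1 α=1/2: [251/2, 197/2, 5/2]
L2 α=1/4: [797/8, 887/8, 245/8]
= [100, 111, 31]


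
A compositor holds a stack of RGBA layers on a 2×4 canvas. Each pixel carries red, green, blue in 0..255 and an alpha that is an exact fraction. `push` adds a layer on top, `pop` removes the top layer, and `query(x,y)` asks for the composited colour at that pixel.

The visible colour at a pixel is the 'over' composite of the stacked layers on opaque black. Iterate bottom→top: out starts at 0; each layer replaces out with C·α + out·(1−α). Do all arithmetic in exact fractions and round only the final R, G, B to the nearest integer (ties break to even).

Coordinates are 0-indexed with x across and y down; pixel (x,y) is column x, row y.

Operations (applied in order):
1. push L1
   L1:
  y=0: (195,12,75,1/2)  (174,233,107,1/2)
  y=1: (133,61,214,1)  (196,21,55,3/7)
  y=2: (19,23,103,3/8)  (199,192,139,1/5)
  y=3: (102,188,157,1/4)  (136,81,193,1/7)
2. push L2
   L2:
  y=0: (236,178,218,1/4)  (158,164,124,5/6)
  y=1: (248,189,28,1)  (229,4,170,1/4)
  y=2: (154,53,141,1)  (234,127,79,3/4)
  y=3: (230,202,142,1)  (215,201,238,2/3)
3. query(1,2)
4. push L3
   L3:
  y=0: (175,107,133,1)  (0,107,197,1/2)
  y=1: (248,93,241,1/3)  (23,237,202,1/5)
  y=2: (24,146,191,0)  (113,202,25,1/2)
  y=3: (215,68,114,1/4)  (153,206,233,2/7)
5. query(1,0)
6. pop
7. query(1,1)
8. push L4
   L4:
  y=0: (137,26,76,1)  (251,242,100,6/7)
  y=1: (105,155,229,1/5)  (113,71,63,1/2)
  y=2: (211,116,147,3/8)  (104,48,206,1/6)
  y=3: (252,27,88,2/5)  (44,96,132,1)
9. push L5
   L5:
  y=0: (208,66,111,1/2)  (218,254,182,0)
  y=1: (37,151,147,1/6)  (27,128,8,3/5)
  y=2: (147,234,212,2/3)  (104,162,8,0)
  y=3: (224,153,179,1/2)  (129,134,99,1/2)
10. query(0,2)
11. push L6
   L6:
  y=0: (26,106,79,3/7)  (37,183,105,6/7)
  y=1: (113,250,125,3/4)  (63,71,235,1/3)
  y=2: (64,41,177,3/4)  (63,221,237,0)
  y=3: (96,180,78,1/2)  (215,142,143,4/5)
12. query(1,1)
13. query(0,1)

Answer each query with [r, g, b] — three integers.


at x=1,y=2 over L1,L2:
after L1 α=1/5: [199/5, 192/5, 139/5]
after L2 α=3/4: [3709/20, 2097/20, 331/5]
rounded: [185, 105, 66]

query (1,0) [L1,L2,L3] — begin 0,0,0
+L1 (α=1/2) → [87, 233/2, 107/2]
+L2 (α=5/6) → [877/6, 1873/12, 449/4]
+L3 (α=1/2) → [877/12, 3157/24, 1237/8]
rounded: [73, 132, 155]

query (1,1) [L1,L2] — begin 0,0,0
after L1 α=3/7: [84, 9, 165/7]
after L2 α=1/4: [481/4, 31/4, 1685/28]
→ [120, 8, 60]

query (0,2) [L1,L2,L4,L5] — begin 0,0,0
after L1 α=3/8: [57/8, 69/8, 309/8]
after L2 α=1: [154, 53, 141]
after L4 α=3/8: [1403/8, 613/8, 573/4]
after L5 α=2/3: [3755/24, 4357/24, 2269/12]
→ [156, 182, 189]

at x=1,y=1 over L1,L2,L4,L5,L6:
+L1 (α=3/7) → [84, 9, 165/7]
+L2 (α=1/4) → [481/4, 31/4, 1685/28]
+L4 (α=1/2) → [933/8, 315/8, 3449/56]
+L5 (α=3/5) → [1257/20, 1851/20, 4121/140]
+L6 (α=1/3) → [629/10, 2561/30, 6857/70]
→ [63, 85, 98]

at x=0,y=1 over L1,L2,L4,L5,L6:
L1 α=1: [133, 61, 214]
L2 α=1: [248, 189, 28]
L4 α=1/5: [1097/5, 911/5, 341/5]
L5 α=1/6: [189, 177, 244/3]
L6 α=3/4: [132, 927/4, 1369/12]
→ [132, 232, 114]


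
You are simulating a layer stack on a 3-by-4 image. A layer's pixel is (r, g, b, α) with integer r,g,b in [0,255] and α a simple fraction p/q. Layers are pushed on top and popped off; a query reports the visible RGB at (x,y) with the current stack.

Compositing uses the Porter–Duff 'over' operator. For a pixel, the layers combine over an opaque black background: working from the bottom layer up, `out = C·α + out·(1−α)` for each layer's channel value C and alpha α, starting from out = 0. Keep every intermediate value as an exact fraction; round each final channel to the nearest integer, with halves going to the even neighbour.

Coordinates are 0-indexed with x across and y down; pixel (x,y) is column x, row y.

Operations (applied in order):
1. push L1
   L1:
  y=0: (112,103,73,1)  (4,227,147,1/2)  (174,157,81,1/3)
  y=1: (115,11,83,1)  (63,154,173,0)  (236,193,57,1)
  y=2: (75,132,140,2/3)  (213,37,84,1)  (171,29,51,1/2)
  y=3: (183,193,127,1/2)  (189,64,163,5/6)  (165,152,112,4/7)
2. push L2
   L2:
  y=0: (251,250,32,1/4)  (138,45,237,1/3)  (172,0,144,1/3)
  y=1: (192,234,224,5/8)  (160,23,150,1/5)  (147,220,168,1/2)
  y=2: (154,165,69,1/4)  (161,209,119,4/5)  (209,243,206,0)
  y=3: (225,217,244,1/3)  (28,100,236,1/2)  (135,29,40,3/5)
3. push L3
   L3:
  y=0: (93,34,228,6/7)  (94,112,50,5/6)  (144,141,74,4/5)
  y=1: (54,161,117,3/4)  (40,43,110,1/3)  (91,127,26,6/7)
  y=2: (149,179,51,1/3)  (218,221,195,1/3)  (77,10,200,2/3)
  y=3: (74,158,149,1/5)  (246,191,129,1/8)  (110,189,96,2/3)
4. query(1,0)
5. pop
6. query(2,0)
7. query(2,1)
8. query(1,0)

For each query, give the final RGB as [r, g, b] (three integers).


query (1,0) [L1,L2,L3] — begin 0,0,0
after L1 α=1/2: [2, 227/2, 147/2]
after L2 α=1/3: [142/3, 272/3, 128]
after L3 α=5/6: [776/9, 976/9, 63]
→ [86, 108, 63]

at x=2,y=0 over L1,L2:
L1 α=1/3: [58, 157/3, 27]
L2 α=1/3: [96, 314/9, 66]
= [96, 35, 66]

(2,1) stack=L1,L2; from [0,0,0]:
after L1 α=1: [236, 193, 57]
after L2 α=1/2: [383/2, 413/2, 225/2]
= [192, 206, 112]

at x=1,y=0 over L1,L2:
L1 α=1/2: [2, 227/2, 147/2]
L2 α=1/3: [142/3, 272/3, 128]
→ [47, 91, 128]


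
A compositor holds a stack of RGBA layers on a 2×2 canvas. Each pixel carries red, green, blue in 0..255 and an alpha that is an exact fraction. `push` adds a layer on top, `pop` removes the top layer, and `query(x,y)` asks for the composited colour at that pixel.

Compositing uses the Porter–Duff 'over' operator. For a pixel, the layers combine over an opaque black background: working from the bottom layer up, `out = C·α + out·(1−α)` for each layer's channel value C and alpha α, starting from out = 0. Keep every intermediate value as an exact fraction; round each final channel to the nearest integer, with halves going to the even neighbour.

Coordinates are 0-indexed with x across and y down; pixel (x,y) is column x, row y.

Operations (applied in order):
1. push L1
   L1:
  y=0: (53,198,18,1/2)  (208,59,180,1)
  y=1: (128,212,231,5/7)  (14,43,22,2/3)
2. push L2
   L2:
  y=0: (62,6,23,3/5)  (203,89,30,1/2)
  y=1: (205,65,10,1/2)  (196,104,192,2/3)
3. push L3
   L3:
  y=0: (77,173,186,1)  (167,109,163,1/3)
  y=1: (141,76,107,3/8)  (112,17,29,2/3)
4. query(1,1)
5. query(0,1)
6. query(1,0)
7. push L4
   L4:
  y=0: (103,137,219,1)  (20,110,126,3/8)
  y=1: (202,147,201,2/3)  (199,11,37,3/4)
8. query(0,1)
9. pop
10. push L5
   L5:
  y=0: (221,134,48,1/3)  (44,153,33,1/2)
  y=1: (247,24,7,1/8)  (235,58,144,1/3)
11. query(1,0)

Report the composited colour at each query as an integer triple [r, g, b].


at x=1,y=1 over L1,L2,L3:
after L1 α=2/3: [28/3, 86/3, 44/3]
after L2 α=2/3: [1204/9, 710/9, 1196/9]
after L3 α=2/3: [3220/27, 1016/27, 1718/27]
rounded: [119, 38, 64]

at x=0,y=1 over L1,L2,L3:
+L1 (α=5/7) → [640/7, 1060/7, 165]
+L2 (α=1/2) → [2075/14, 1515/14, 175/2]
+L3 (α=3/8) → [16297/112, 10767/112, 1517/16]
rounded: [146, 96, 95]

query (1,0) [L1,L2,L3] — begin 0,0,0
+L1 (α=1) → [208, 59, 180]
+L2 (α=1/2) → [411/2, 74, 105]
+L3 (α=1/3) → [578/3, 257/3, 373/3]
→ [193, 86, 124]

at x=0,y=1 over L1,L2,L3,L4:
+L1 (α=5/7) → [640/7, 1060/7, 165]
+L2 (α=1/2) → [2075/14, 1515/14, 175/2]
+L3 (α=3/8) → [16297/112, 10767/112, 1517/16]
+L4 (α=2/3) → [20515/112, 14565/112, 7949/48]
= [183, 130, 166]

at x=1,y=0 over L1,L2,L3,L5:
+L1 (α=1) → [208, 59, 180]
+L2 (α=1/2) → [411/2, 74, 105]
+L3 (α=1/3) → [578/3, 257/3, 373/3]
+L5 (α=1/2) → [355/3, 358/3, 236/3]
rounded: [118, 119, 79]


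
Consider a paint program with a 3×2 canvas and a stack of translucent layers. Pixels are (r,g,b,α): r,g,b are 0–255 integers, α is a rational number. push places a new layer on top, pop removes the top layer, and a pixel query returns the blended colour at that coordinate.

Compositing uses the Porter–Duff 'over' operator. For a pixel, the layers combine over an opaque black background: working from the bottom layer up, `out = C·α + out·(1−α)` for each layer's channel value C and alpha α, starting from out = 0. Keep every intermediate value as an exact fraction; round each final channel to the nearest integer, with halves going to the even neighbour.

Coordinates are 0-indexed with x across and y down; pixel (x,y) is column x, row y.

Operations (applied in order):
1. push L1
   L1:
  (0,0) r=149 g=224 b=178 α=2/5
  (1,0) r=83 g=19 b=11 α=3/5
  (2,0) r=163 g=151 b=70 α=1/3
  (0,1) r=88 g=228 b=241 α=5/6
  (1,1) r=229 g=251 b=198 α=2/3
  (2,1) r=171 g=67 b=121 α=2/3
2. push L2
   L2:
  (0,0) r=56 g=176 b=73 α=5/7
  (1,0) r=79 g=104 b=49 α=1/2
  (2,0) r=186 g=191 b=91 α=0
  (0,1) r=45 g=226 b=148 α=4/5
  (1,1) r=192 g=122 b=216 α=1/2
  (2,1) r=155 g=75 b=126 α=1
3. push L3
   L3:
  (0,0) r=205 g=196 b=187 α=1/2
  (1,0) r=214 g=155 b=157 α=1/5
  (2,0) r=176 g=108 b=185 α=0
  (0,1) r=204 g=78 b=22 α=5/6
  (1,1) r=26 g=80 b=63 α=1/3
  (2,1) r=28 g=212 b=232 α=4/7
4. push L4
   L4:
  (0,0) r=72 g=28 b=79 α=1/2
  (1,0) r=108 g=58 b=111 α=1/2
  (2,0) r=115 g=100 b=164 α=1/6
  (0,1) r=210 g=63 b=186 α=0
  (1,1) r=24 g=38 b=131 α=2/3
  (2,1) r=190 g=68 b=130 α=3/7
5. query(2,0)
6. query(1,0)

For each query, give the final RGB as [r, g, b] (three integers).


(2,0) stack=L1,L2,L3,L4; from [0,0,0]:
L1 α=1/3: [163/3, 151/3, 70/3]
L2 α=0: [163/3, 151/3, 70/3]
L3 α=0: [163/3, 151/3, 70/3]
L4 α=1/6: [580/9, 1055/18, 421/9]
rounded: [64, 59, 47]

query (1,0) [L1,L2,L3,L4] — begin 0,0,0
after L1 α=3/5: [249/5, 57/5, 33/5]
after L2 α=1/2: [322/5, 577/10, 139/5]
after L3 α=1/5: [2358/25, 1929/25, 1341/25]
after L4 α=1/2: [2529/25, 3379/50, 2058/25]
→ [101, 68, 82]


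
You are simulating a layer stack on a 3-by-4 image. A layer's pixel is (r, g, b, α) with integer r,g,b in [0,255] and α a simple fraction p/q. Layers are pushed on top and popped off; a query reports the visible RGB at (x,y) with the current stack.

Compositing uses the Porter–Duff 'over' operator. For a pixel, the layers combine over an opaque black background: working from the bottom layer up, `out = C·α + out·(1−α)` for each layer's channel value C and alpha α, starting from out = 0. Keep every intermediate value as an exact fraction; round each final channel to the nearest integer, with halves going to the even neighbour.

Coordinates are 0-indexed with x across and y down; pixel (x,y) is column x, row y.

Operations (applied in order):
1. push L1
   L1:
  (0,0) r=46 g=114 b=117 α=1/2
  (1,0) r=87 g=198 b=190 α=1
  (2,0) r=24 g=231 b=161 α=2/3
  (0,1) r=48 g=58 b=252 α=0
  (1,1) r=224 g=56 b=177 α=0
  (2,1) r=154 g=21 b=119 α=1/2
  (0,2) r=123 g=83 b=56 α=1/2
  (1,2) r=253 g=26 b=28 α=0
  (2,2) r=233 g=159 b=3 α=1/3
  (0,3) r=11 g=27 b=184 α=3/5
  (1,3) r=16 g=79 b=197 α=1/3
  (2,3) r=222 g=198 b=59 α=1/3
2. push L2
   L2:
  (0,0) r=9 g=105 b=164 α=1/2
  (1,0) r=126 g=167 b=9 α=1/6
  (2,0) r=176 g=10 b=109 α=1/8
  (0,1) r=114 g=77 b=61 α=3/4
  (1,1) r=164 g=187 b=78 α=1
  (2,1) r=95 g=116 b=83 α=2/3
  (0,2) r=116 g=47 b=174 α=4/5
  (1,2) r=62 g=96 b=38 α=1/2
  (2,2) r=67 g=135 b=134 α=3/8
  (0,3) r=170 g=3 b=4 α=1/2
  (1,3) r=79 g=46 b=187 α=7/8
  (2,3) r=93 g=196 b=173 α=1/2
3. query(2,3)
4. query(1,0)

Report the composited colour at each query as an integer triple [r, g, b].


at x=2,y=3 over L1,L2:
+L1 (α=1/3) → [74, 66, 59/3]
+L2 (α=1/2) → [167/2, 131, 289/3]
rounded: [84, 131, 96]

at x=1,y=0 over L1,L2:
L1 α=1: [87, 198, 190]
L2 α=1/6: [187/2, 1157/6, 959/6]
= [94, 193, 160]


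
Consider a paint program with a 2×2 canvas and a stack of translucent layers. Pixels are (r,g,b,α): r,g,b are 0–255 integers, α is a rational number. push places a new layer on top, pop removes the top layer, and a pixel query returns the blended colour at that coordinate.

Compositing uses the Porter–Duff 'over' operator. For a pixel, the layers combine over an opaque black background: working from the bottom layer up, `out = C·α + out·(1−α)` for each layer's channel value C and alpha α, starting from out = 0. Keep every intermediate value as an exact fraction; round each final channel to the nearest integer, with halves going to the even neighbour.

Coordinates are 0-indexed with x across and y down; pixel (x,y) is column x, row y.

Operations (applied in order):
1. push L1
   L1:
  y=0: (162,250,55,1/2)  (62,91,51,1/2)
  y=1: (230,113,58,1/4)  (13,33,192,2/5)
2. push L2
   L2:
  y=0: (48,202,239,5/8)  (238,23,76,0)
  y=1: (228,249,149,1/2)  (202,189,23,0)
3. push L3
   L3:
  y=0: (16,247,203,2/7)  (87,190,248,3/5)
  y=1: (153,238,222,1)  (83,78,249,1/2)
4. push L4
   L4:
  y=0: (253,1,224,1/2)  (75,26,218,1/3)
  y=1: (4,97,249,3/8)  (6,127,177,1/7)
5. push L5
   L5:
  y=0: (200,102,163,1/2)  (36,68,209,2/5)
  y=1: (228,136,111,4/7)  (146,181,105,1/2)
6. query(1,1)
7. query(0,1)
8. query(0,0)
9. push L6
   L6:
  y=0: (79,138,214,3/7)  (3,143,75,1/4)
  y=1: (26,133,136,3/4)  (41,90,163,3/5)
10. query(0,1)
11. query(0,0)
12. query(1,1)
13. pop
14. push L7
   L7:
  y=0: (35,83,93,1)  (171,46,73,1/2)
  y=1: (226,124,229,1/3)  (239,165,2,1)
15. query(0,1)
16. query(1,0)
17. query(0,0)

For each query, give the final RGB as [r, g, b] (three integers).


at x=1,y=1 over L1,L2,L3,L4,L5:
L1 α=2/5: [26/5, 66/5, 384/5]
L2 α=0: [26/5, 66/5, 384/5]
L3 α=1/2: [441/10, 228/5, 1629/10]
L4 α=1/7: [1353/35, 2003/35, 5772/35]
L5 α=1/2: [6463/70, 4169/35, 9447/70]
→ [92, 119, 135]

at x=0,y=1 over L1,L2,L3,L4,L5:
after L1 α=1/4: [115/2, 113/4, 29/2]
after L2 α=1/2: [571/4, 1109/8, 327/4]
after L3 α=1: [153, 238, 222]
after L4 α=3/8: [777/8, 1481/8, 1857/8]
after L5 α=4/7: [9627/56, 8795/56, 9123/56]
→ [172, 157, 163]

(0,0) stack=L1,L2,L3,L4,L5; from [0,0,0]:
L1 α=1/2: [81, 125, 55/2]
L2 α=5/8: [483/8, 1385/8, 2555/16]
L3 α=2/7: [2671/56, 10877/56, 2753/16]
L4 α=1/2: [16839/112, 10933/112, 6337/32]
L5 α=1/2: [39239/224, 22357/224, 11553/64]
= [175, 100, 181]

query (0,1) [L1,L2,L3,L4,L5,L6] — begin 0,0,0
+L1 (α=1/4) → [115/2, 113/4, 29/2]
+L2 (α=1/2) → [571/4, 1109/8, 327/4]
+L3 (α=1) → [153, 238, 222]
+L4 (α=3/8) → [777/8, 1481/8, 1857/8]
+L5 (α=4/7) → [9627/56, 8795/56, 9123/56]
+L6 (α=3/4) → [13995/224, 31139/224, 31971/224]
→ [62, 139, 143]

(0,0) stack=L1,L2,L3,L4,L5,L6; from [0,0,0]:
+L1 (α=1/2) → [81, 125, 55/2]
+L2 (α=5/8) → [483/8, 1385/8, 2555/16]
+L3 (α=2/7) → [2671/56, 10877/56, 2753/16]
+L4 (α=1/2) → [16839/112, 10933/112, 6337/32]
+L5 (α=1/2) → [39239/224, 22357/224, 11553/64]
+L6 (α=3/7) → [52511/392, 45541/392, 21825/112]
→ [134, 116, 195]

query (1,1) [L1,L2,L3,L4,L5,L6] — begin 0,0,0
L1 α=2/5: [26/5, 66/5, 384/5]
L2 α=0: [26/5, 66/5, 384/5]
L3 α=1/2: [441/10, 228/5, 1629/10]
L4 α=1/7: [1353/35, 2003/35, 5772/35]
L5 α=1/2: [6463/70, 4169/35, 9447/70]
L6 α=3/5: [10768/175, 17788/175, 26562/175]
rounded: [62, 102, 152]

at x=0,y=1 over L1,L2,L3,L4,L5,L7:
+L1 (α=1/4) → [115/2, 113/4, 29/2]
+L2 (α=1/2) → [571/4, 1109/8, 327/4]
+L3 (α=1) → [153, 238, 222]
+L4 (α=3/8) → [777/8, 1481/8, 1857/8]
+L5 (α=4/7) → [9627/56, 8795/56, 9123/56]
+L7 (α=1/3) → [15955/84, 4089/28, 15535/84]
rounded: [190, 146, 185]

at x=1,y=0 over L1,L2,L3,L4,L5,L7:
L1 α=1/2: [31, 91/2, 51/2]
L2 α=0: [31, 91/2, 51/2]
L3 α=3/5: [323/5, 661/5, 159]
L4 α=1/3: [1021/15, 484/5, 536/3]
L5 α=2/5: [1381/25, 2132/25, 954/5]
L7 α=1/2: [2828/25, 1641/25, 1319/10]
= [113, 66, 132]

at x=0,y=0 over L1,L2,L3,L4,L5,L7:
after L1 α=1/2: [81, 125, 55/2]
after L2 α=5/8: [483/8, 1385/8, 2555/16]
after L3 α=2/7: [2671/56, 10877/56, 2753/16]
after L4 α=1/2: [16839/112, 10933/112, 6337/32]
after L5 α=1/2: [39239/224, 22357/224, 11553/64]
after L7 α=1: [35, 83, 93]
→ [35, 83, 93]


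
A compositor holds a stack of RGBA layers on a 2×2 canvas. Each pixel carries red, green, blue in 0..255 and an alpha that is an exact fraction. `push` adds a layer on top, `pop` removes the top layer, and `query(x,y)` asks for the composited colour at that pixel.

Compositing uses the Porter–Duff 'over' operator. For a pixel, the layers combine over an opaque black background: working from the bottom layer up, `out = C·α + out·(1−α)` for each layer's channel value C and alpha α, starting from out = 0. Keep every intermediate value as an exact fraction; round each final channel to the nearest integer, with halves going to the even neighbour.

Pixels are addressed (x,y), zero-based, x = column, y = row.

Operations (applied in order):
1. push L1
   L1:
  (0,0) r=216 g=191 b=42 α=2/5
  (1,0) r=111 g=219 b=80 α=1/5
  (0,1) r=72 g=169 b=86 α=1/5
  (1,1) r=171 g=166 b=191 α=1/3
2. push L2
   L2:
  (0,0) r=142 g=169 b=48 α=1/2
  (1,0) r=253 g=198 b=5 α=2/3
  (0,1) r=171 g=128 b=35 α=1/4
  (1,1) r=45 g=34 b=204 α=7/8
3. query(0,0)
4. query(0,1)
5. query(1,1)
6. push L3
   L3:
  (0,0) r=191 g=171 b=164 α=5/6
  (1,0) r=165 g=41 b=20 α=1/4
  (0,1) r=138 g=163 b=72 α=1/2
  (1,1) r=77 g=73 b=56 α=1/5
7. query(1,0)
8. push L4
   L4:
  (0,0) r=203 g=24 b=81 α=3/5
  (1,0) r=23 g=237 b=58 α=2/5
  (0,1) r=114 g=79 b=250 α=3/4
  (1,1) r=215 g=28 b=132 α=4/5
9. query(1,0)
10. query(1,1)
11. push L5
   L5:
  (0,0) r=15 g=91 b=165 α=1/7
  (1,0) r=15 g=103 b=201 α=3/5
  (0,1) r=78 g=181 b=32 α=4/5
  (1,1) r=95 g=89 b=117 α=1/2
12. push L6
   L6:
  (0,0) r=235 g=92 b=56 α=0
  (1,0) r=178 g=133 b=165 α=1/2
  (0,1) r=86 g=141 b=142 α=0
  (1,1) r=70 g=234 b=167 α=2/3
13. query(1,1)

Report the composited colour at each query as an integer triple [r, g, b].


query (0,0) [L1,L2] — begin 0,0,0
L1 α=2/5: [432/5, 382/5, 84/5]
L2 α=1/2: [571/5, 1227/10, 162/5]
→ [114, 123, 32]

query (0,1) [L1,L2] — begin 0,0,0
L1 α=1/5: [72/5, 169/5, 86/5]
L2 α=1/4: [1071/20, 1147/20, 433/20]
→ [54, 57, 22]

at x=1,y=1 over L1,L2:
after L1 α=1/3: [57, 166/3, 191/3]
after L2 α=7/8: [93/2, 110/3, 4475/24]
= [46, 37, 186]

(1,0) stack=L1,L2,L3; from [0,0,0]:
L1 α=1/5: [111/5, 219/5, 16]
L2 α=2/3: [2641/15, 733/5, 26/3]
L3 α=1/4: [1733/10, 601/5, 23/2]
= [173, 120, 12]

query (1,0) [L1,L2,L3,L4] — begin 0,0,0
L1 α=1/5: [111/5, 219/5, 16]
L2 α=2/3: [2641/15, 733/5, 26/3]
L3 α=1/4: [1733/10, 601/5, 23/2]
L4 α=2/5: [5659/50, 4173/25, 301/10]
= [113, 167, 30]

at x=1,y=1 over L1,L2,L3,L4:
L1 α=1/3: [57, 166/3, 191/3]
L2 α=7/8: [93/2, 110/3, 4475/24]
L3 α=1/5: [263/5, 659/15, 4811/30]
L4 α=4/5: [4563/25, 2339/75, 20651/150]
rounded: [183, 31, 138]

query (1,1) [L1,L2,L3,L4,L5,L6] — begin 0,0,0
after L1 α=1/3: [57, 166/3, 191/3]
after L2 α=7/8: [93/2, 110/3, 4475/24]
after L3 α=1/5: [263/5, 659/15, 4811/30]
after L4 α=4/5: [4563/25, 2339/75, 20651/150]
after L5 α=1/2: [3469/25, 4507/75, 38201/300]
after L6 α=2/3: [2323/25, 39607/225, 138401/900]
= [93, 176, 154]


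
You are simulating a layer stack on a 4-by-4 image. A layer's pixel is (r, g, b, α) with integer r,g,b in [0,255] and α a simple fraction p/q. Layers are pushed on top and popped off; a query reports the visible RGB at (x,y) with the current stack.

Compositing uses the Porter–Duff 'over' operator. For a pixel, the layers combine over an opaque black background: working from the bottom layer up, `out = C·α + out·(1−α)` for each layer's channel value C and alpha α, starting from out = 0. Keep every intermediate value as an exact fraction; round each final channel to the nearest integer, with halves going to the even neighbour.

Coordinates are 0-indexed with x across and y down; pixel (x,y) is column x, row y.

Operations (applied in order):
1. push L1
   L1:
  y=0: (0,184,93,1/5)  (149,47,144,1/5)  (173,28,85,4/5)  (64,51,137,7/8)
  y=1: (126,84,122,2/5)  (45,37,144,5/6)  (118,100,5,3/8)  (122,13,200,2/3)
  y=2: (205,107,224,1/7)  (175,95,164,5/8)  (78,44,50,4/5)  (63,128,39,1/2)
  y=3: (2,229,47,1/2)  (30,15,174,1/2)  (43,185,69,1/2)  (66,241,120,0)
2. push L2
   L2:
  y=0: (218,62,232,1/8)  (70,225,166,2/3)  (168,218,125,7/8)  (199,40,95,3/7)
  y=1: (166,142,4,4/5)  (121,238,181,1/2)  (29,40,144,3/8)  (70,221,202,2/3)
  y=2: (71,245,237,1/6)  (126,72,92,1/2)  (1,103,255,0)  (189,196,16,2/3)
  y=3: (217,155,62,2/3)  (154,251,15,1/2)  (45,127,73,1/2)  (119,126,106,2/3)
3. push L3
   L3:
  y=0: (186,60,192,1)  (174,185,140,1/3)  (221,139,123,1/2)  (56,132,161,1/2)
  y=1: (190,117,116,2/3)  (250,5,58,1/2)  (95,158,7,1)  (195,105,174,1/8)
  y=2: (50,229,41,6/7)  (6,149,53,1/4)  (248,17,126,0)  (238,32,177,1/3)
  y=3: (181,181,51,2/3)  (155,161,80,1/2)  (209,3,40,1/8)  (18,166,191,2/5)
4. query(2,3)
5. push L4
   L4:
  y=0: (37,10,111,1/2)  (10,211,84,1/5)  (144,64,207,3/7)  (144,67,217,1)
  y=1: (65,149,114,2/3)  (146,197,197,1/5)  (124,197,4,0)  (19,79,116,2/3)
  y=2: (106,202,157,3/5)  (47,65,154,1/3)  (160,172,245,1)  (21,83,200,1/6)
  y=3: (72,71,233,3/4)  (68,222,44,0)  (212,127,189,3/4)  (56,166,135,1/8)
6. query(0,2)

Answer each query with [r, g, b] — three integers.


at x=2,y=3 over L1,L2,L3:
after L1 α=1/2: [43/2, 185/2, 69/2]
after L2 α=1/2: [133/4, 439/4, 215/4]
after L3 α=1/8: [1767/32, 3085/32, 1665/32]
= [55, 96, 52]

(0,2) stack=L1,L2,L3,L4; from [0,0,0]:
after L1 α=1/7: [205/7, 107/7, 32]
after L2 α=1/6: [761/21, 375/7, 397/6]
after L3 α=6/7: [7061/147, 9993/49, 1873/42]
after L4 α=3/5: [60868/735, 9936/49, 11764/105]
= [83, 203, 112]


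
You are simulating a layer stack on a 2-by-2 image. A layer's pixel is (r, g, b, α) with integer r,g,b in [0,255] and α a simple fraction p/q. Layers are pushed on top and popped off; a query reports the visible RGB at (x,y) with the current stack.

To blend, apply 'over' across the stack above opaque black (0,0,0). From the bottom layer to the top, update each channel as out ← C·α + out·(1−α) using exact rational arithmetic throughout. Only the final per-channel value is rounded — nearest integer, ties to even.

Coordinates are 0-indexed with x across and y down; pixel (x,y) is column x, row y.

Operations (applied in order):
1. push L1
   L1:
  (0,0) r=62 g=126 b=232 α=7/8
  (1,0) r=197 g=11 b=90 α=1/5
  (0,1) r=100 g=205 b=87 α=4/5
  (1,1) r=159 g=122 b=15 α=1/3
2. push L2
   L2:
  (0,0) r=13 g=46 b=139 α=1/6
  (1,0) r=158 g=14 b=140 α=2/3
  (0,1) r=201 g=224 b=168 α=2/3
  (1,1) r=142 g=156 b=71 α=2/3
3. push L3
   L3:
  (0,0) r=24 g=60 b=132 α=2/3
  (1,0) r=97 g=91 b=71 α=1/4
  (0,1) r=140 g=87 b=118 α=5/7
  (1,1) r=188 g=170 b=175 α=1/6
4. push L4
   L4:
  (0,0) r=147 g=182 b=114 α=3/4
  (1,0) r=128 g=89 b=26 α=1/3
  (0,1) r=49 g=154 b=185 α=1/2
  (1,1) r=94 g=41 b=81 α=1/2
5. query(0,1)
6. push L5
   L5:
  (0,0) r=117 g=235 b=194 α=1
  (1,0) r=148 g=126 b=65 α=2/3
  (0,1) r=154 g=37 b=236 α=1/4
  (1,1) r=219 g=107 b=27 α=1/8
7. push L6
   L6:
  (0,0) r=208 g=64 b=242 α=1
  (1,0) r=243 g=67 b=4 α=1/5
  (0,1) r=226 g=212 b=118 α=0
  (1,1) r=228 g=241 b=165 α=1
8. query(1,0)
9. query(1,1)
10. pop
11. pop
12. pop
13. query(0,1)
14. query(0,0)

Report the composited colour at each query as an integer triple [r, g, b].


(0,1) stack=L1,L2,L3,L4; from [0,0,0]:
+L1 (α=4/5) → [80, 164, 348/5]
+L2 (α=2/3) → [482/3, 204, 676/5]
+L3 (α=5/7) → [3064/21, 843/7, 4302/35]
+L4 (α=1/2) → [4093/42, 1921/14, 10777/70]
rounded: [97, 137, 154]

at x=1,y=0 over L1,L2,L3,L4,L5,L6:
+L1 (α=1/5) → [197/5, 11/5, 18]
+L2 (α=2/3) → [1777/15, 151/15, 298/3]
+L3 (α=1/4) → [1131/10, 303/10, 369/4]
+L4 (α=1/3) → [1771/15, 748/15, 421/6]
+L5 (α=2/3) → [6211/45, 4528/45, 1201/18]
+L6 (α=1/5) → [35779/225, 21127/225, 2438/45]
rounded: [159, 94, 54]

query (1,1) [L1,L2,L3,L4,L5,L6] — begin 0,0,0
after L1 α=1/3: [53, 122/3, 5]
after L2 α=2/3: [337/3, 1058/9, 49]
after L3 α=1/6: [2249/18, 3410/27, 70]
after L4 α=1/2: [3941/36, 4517/54, 151/2]
after L5 α=1/8: [35471/288, 37397/432, 1111/16]
after L6 α=1: [228, 241, 165]
→ [228, 241, 165]

(0,1) stack=L1,L2,L3; from [0,0,0]:
L1 α=4/5: [80, 164, 348/5]
L2 α=2/3: [482/3, 204, 676/5]
L3 α=5/7: [3064/21, 843/7, 4302/35]
→ [146, 120, 123]

at x=0,y=0 over L1,L2,L3:
L1 α=7/8: [217/4, 441/4, 203]
L2 α=1/6: [379/8, 2389/24, 577/3]
L3 α=2/3: [763/24, 5269/72, 1369/9]
= [32, 73, 152]
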